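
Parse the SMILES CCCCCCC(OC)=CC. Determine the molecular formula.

Walk through each heavy atom and fill implicit hydrogens from standard valence (C 4, N 3, O 2, S 2, halogen 1):
  atom 1: C, bond orders sum to 1 (valence 4) → 3 H
  atom 2: C, bond orders sum to 2 (valence 4) → 2 H
  atom 3: C, bond orders sum to 2 (valence 4) → 2 H
  atom 4: C, bond orders sum to 2 (valence 4) → 2 H
  atom 5: C, bond orders sum to 2 (valence 4) → 2 H
  atom 6: C, bond orders sum to 2 (valence 4) → 2 H
  atom 7: C, bond orders sum to 4 (valence 4) → 0 H
  atom 8: O, bond orders sum to 2 (valence 2) → 0 H
  atom 9: C, bond orders sum to 1 (valence 4) → 3 H
  atom 10: C, bond orders sum to 3 (valence 4) → 1 H
  atom 11: C, bond orders sum to 1 (valence 4) → 3 H
Totals → C:10, H:20, O:1.

C10H20O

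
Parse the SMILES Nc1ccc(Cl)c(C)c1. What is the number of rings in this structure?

1

In SMILES, each pair of matching ring-closure digits denotes one ring-closing bond; the number of such bonds equals the number of independent rings.
Ring-closure bonds here: 1.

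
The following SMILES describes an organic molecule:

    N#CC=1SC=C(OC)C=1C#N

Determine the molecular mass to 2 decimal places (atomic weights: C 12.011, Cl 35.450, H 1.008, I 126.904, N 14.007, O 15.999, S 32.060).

First, the molecular formula is C7H4N2OS (counting implicit H from valence).
  C: 7 × 12.011 = 84.077
  H: 4 × 1.008 = 4.032
  N: 2 × 14.007 = 28.014
  O: 1 × 15.999 = 15.999
  S: 1 × 32.060 = 32.060
Sum: 7×12.011 + 4×1.008 + 2×14.007 + 1×15.999 + 1×32.060 = 164.182 → 164.18 g/mol.

164.18 g/mol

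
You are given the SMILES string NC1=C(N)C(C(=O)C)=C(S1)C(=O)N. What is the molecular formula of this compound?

Walk through each heavy atom and fill implicit hydrogens from standard valence (C 4, N 3, O 2, S 2, halogen 1):
  atom 1: N, bond orders sum to 1 (valence 3) → 2 H
  atom 2: C, bond orders sum to 4 (valence 4) → 0 H
  atom 3: C, bond orders sum to 4 (valence 4) → 0 H
  atom 4: N, bond orders sum to 1 (valence 3) → 2 H
  atom 5: C, bond orders sum to 4 (valence 4) → 0 H
  atom 6: C, bond orders sum to 4 (valence 4) → 0 H
  atom 7: O, bond orders sum to 2 (valence 2) → 0 H
  atom 8: C, bond orders sum to 1 (valence 4) → 3 H
  atom 9: C, bond orders sum to 4 (valence 4) → 0 H
  atom 10: S, bond orders sum to 2 (valence 2) → 0 H
  atom 11: C, bond orders sum to 4 (valence 4) → 0 H
  atom 12: O, bond orders sum to 2 (valence 2) → 0 H
  atom 13: N, bond orders sum to 1 (valence 3) → 2 H
Totals → C:7, H:9, N:3, O:2, S:1.
In Hill order: C7H9N3O2S.

C7H9N3O2S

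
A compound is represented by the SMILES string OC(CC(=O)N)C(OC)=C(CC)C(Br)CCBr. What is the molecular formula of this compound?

C11H19Br2NO3

Walk through each heavy atom and fill implicit hydrogens from standard valence (C 4, N 3, O 2, S 2, halogen 1):
  atom 1: O, bond orders sum to 1 (valence 2) → 1 H
  atom 2: C, bond orders sum to 3 (valence 4) → 1 H
  atom 3: C, bond orders sum to 2 (valence 4) → 2 H
  atom 4: C, bond orders sum to 4 (valence 4) → 0 H
  atom 5: O, bond orders sum to 2 (valence 2) → 0 H
  atom 6: N, bond orders sum to 1 (valence 3) → 2 H
  atom 7: C, bond orders sum to 4 (valence 4) → 0 H
  atom 8: O, bond orders sum to 2 (valence 2) → 0 H
  atom 9: C, bond orders sum to 1 (valence 4) → 3 H
  atom 10: C, bond orders sum to 4 (valence 4) → 0 H
  atom 11: C, bond orders sum to 2 (valence 4) → 2 H
  atom 12: C, bond orders sum to 1 (valence 4) → 3 H
  atom 13: C, bond orders sum to 3 (valence 4) → 1 H
  atom 14: Br (halogen, monovalent) → 0 H
  atom 15: C, bond orders sum to 2 (valence 4) → 2 H
  atom 16: C, bond orders sum to 2 (valence 4) → 2 H
  atom 17: Br (halogen, monovalent) → 0 H
Totals → C:11, H:19, Br:2, N:1, O:3.
In Hill order: C11H19Br2NO3.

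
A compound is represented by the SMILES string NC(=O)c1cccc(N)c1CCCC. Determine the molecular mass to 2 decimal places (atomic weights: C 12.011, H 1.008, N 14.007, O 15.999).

192.26 g/mol

First, the molecular formula is C11H16N2O (counting implicit H from valence).
  C: 11 × 12.011 = 132.121
  H: 16 × 1.008 = 16.128
  N: 2 × 14.007 = 28.014
  O: 1 × 15.999 = 15.999
Sum: 11×12.011 + 16×1.008 + 2×14.007 + 1×15.999 = 192.262 → 192.26 g/mol.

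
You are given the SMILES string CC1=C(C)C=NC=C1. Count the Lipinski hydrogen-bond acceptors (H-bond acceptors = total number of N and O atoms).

N atoms: 1; O atoms: 0.
Lipinski HBA = 1 + 0 = 1.

1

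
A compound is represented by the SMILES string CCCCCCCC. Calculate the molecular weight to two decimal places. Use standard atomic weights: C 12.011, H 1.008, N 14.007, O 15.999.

First, the molecular formula is C8H18 (counting implicit H from valence).
  C: 8 × 12.011 = 96.088
  H: 18 × 1.008 = 18.144
Sum: 8×12.011 + 18×1.008 = 114.232 → 114.23 g/mol.

114.23 g/mol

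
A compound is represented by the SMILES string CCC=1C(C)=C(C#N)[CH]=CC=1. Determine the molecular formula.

C10H11N

Walk through each heavy atom and fill implicit hydrogens from standard valence (C 4, N 3, O 2, S 2, halogen 1):
  atom 1: C, bond orders sum to 1 (valence 4) → 3 H
  atom 2: C, bond orders sum to 2 (valence 4) → 2 H
  atom 3: C, bond orders sum to 4 (valence 4) → 0 H
  atom 4: C, bond orders sum to 4 (valence 4) → 0 H
  atom 5: C, bond orders sum to 1 (valence 4) → 3 H
  atom 6: C, bond orders sum to 4 (valence 4) → 0 H
  atom 7: C, bond orders sum to 4 (valence 4) → 0 H
  atom 8: N, bond orders sum to 3 (valence 3) → 0 H
  atom 9: C with explicit H count 1
  atom 10: C, bond orders sum to 3 (valence 4) → 1 H
  atom 11: C, bond orders sum to 3 (valence 4) → 1 H
Totals → C:10, H:11, N:1.
In Hill order: C10H11N.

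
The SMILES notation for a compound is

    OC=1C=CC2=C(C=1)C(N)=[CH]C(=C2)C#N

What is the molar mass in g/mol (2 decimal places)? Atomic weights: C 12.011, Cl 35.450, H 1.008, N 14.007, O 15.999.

184.20 g/mol

First, the molecular formula is C11H8N2O (counting implicit H from valence).
  C: 11 × 12.011 = 132.121
  H: 8 × 1.008 = 8.064
  N: 2 × 14.007 = 28.014
  O: 1 × 15.999 = 15.999
Sum: 11×12.011 + 8×1.008 + 2×14.007 + 1×15.999 = 184.198 → 184.20 g/mol.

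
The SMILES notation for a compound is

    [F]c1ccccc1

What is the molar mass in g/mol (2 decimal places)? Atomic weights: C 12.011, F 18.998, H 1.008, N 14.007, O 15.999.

96.10 g/mol

First, the molecular formula is C6H5F (counting implicit H from valence).
  C: 6 × 12.011 = 72.066
  F: 1 × 18.998 = 18.998
  H: 5 × 1.008 = 5.040
Sum: 6×12.011 + 1×18.998 + 5×1.008 = 96.104 → 96.10 g/mol.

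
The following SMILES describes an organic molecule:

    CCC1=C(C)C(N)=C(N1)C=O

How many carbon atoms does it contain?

8

Count every carbon token in the SMILES (each C, including those in ring-closure positions and inside branches).
Carbon count: 8.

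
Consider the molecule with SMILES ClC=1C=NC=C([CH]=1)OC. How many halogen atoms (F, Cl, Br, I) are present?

Halogen atoms appear at heavy-atom position 1 (1×Cl).
Other groups present: 1 ether.
Halogen count: 1.

1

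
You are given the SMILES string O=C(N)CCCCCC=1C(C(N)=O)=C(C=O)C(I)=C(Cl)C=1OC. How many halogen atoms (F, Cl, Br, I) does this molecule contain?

Halogen atoms appear at heavy-atom positions 18, 20 (1×Cl, 1×I).
Other groups present: 1 aldehyde, 2 amide, 1 ether.
Halogen count: 2.

2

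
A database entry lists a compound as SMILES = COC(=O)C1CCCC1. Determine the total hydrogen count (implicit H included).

12

Walk through each heavy atom and fill implicit hydrogens from standard valence (C 4, N 3, O 2, S 2, halogen 1):
  atom 1: C, bond orders sum to 1 (valence 4) → 3 H
  atom 2: O, bond orders sum to 2 (valence 2) → 0 H
  atom 3: C, bond orders sum to 4 (valence 4) → 0 H
  atom 4: O, bond orders sum to 2 (valence 2) → 0 H
  atom 5: C, bond orders sum to 3 (valence 4) → 1 H
  atom 6: C, bond orders sum to 2 (valence 4) → 2 H
  atom 7: C, bond orders sum to 2 (valence 4) → 2 H
  atom 8: C, bond orders sum to 2 (valence 4) → 2 H
  atom 9: C, bond orders sum to 2 (valence 4) → 2 H
Total hydrogens: 12.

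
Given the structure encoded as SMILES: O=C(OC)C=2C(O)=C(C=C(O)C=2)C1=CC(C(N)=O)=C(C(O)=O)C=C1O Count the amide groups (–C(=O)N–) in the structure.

The amide motif appears at heavy-atom position 16 in the SMILES.
Other groups present: 1 carboxylic acid, 1 ester, 3 hydroxyl.
Amide count: 1.

1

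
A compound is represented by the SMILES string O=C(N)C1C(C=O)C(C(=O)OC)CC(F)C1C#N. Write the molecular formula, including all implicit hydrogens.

C11H13FN2O4

Walk through each heavy atom and fill implicit hydrogens from standard valence (C 4, N 3, O 2, S 2, halogen 1):
  atom 1: O, bond orders sum to 2 (valence 2) → 0 H
  atom 2: C, bond orders sum to 4 (valence 4) → 0 H
  atom 3: N, bond orders sum to 1 (valence 3) → 2 H
  atom 4: C, bond orders sum to 3 (valence 4) → 1 H
  atom 5: C, bond orders sum to 3 (valence 4) → 1 H
  atom 6: C, bond orders sum to 3 (valence 4) → 1 H
  atom 7: O, bond orders sum to 2 (valence 2) → 0 H
  atom 8: C, bond orders sum to 3 (valence 4) → 1 H
  atom 9: C, bond orders sum to 4 (valence 4) → 0 H
  atom 10: O, bond orders sum to 2 (valence 2) → 0 H
  atom 11: O, bond orders sum to 2 (valence 2) → 0 H
  atom 12: C, bond orders sum to 1 (valence 4) → 3 H
  atom 13: C, bond orders sum to 2 (valence 4) → 2 H
  atom 14: C, bond orders sum to 3 (valence 4) → 1 H
  atom 15: F (halogen, monovalent) → 0 H
  atom 16: C, bond orders sum to 3 (valence 4) → 1 H
  atom 17: C, bond orders sum to 4 (valence 4) → 0 H
  atom 18: N, bond orders sum to 3 (valence 3) → 0 H
Totals → C:11, H:13, F:1, N:2, O:4.
In Hill order: C11H13FN2O4.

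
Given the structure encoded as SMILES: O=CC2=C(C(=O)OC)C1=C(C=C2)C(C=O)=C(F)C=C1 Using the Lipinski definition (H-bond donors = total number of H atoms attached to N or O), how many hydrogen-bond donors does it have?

0

Donors: find every N or O and count the H atoms it carries.
  atom 1 (O): bond orders sum to 2 → 0 H
  atom 6 (O): bond orders sum to 2 → 0 H
  atom 7 (O): bond orders sum to 2 → 0 H
  atom 15 (O): bond orders sum to 2 → 0 H
Lipinski HBD = 0.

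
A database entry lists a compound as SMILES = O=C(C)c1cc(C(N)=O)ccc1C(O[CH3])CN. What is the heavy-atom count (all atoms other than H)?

17

Every atom symbol written in the SMILES (organic subset) is one heavy atom; implicit H are not written.
Heavy atoms by element → C:12, N:2, O:3.
Total: 17.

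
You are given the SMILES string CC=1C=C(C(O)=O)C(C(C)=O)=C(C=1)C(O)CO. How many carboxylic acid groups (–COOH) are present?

The carboxylic acid motif appears at heavy-atom position 5 in the SMILES.
Other groups present: 2 hydroxyl, 1 ketone.
Carboxylic acid count: 1.

1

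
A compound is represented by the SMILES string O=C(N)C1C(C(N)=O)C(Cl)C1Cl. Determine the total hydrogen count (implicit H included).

Walk through each heavy atom and fill implicit hydrogens from standard valence (C 4, N 3, O 2, S 2, halogen 1):
  atom 1: O, bond orders sum to 2 (valence 2) → 0 H
  atom 2: C, bond orders sum to 4 (valence 4) → 0 H
  atom 3: N, bond orders sum to 1 (valence 3) → 2 H
  atom 4: C, bond orders sum to 3 (valence 4) → 1 H
  atom 5: C, bond orders sum to 3 (valence 4) → 1 H
  atom 6: C, bond orders sum to 4 (valence 4) → 0 H
  atom 7: N, bond orders sum to 1 (valence 3) → 2 H
  atom 8: O, bond orders sum to 2 (valence 2) → 0 H
  atom 9: C, bond orders sum to 3 (valence 4) → 1 H
  atom 10: Cl (halogen, monovalent) → 0 H
  atom 11: C, bond orders sum to 3 (valence 4) → 1 H
  atom 12: Cl (halogen, monovalent) → 0 H
Total hydrogens: 8.

8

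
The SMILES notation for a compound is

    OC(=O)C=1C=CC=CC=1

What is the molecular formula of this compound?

C7H6O2

Walk through each heavy atom and fill implicit hydrogens from standard valence (C 4, N 3, O 2, S 2, halogen 1):
  atom 1: O, bond orders sum to 1 (valence 2) → 1 H
  atom 2: C, bond orders sum to 4 (valence 4) → 0 H
  atom 3: O, bond orders sum to 2 (valence 2) → 0 H
  atom 4: C, bond orders sum to 4 (valence 4) → 0 H
  atom 5: C, bond orders sum to 3 (valence 4) → 1 H
  atom 6: C, bond orders sum to 3 (valence 4) → 1 H
  atom 7: C, bond orders sum to 3 (valence 4) → 1 H
  atom 8: C, bond orders sum to 3 (valence 4) → 1 H
  atom 9: C, bond orders sum to 3 (valence 4) → 1 H
Totals → C:7, H:6, O:2.
In Hill order: C7H6O2.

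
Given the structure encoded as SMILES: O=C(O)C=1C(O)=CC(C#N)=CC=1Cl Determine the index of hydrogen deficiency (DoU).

Molecular formula: C8H4ClNO3.
DoU = (2C + 2 + N − H − X) / 2, where X is the halogen count and O/S are ignored.
    = (2·8 + 2 + 1 − 4 − 1) / 2 = 14 / 2 = 7.

7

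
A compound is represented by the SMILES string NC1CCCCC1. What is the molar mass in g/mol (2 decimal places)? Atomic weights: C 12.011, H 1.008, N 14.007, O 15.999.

First, the molecular formula is C6H13N (counting implicit H from valence).
  C: 6 × 12.011 = 72.066
  H: 13 × 1.008 = 13.104
  N: 1 × 14.007 = 14.007
Sum: 6×12.011 + 13×1.008 + 1×14.007 = 99.177 → 99.18 g/mol.

99.18 g/mol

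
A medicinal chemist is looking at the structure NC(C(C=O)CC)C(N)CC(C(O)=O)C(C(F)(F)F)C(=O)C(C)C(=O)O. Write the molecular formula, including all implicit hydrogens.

Walk through each heavy atom and fill implicit hydrogens from standard valence (C 4, N 3, O 2, S 2, halogen 1):
  atom 1: N, bond orders sum to 1 (valence 3) → 2 H
  atom 2: C, bond orders sum to 3 (valence 4) → 1 H
  atom 3: C, bond orders sum to 3 (valence 4) → 1 H
  atom 4: C, bond orders sum to 3 (valence 4) → 1 H
  atom 5: O, bond orders sum to 2 (valence 2) → 0 H
  atom 6: C, bond orders sum to 2 (valence 4) → 2 H
  atom 7: C, bond orders sum to 1 (valence 4) → 3 H
  atom 8: C, bond orders sum to 3 (valence 4) → 1 H
  atom 9: N, bond orders sum to 1 (valence 3) → 2 H
  atom 10: C, bond orders sum to 2 (valence 4) → 2 H
  atom 11: C, bond orders sum to 3 (valence 4) → 1 H
  atom 12: C, bond orders sum to 4 (valence 4) → 0 H
  atom 13: O, bond orders sum to 1 (valence 2) → 1 H
  atom 14: O, bond orders sum to 2 (valence 2) → 0 H
  atom 15: C, bond orders sum to 3 (valence 4) → 1 H
  atom 16: C, bond orders sum to 4 (valence 4) → 0 H
  atom 17: F (halogen, monovalent) → 0 H
  atom 18: F (halogen, monovalent) → 0 H
  atom 19: F (halogen, monovalent) → 0 H
  atom 20: C, bond orders sum to 4 (valence 4) → 0 H
  atom 21: O, bond orders sum to 2 (valence 2) → 0 H
  atom 22: C, bond orders sum to 3 (valence 4) → 1 H
  atom 23: C, bond orders sum to 1 (valence 4) → 3 H
  atom 24: C, bond orders sum to 4 (valence 4) → 0 H
  atom 25: O, bond orders sum to 2 (valence 2) → 0 H
  atom 26: O, bond orders sum to 1 (valence 2) → 1 H
Totals → C:15, H:23, F:3, N:2, O:6.

C15H23F3N2O6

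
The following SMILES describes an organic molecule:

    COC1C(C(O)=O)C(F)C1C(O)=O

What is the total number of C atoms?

Count every carbon token in the SMILES (each C, including those in ring-closure positions and inside branches).
Carbon count: 7.

7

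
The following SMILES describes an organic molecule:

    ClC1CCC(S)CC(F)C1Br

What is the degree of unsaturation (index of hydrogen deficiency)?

Degree of unsaturation = (number of rings) + (number of π bonds).
Ring closures in the SMILES: 1.
π bonds: none → 0 DoU from unsaturation.
Total DoU = 1 + 0 = 1.

1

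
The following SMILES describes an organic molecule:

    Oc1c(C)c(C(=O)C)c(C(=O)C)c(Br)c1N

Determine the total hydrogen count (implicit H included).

12

Walk through each heavy atom and fill implicit hydrogens from standard valence (C 4, N 3, O 2, S 2, halogen 1); for lowercase aromatic atoms, an aromatic c carries 1 H when it has two neighbours and 0 H with three, and aromatic n carries 0 H:
  atom 1: O, bond orders sum to 1 (valence 2) → 1 H
  atom 2: aromatic c, 3 neighbours → 0 H
  atom 3: aromatic c, 3 neighbours → 0 H
  atom 4: C, bond orders sum to 1 (valence 4) → 3 H
  atom 5: aromatic c, 3 neighbours → 0 H
  atom 6: C, bond orders sum to 4 (valence 4) → 0 H
  atom 7: O, bond orders sum to 2 (valence 2) → 0 H
  atom 8: C, bond orders sum to 1 (valence 4) → 3 H
  atom 9: aromatic c, 3 neighbours → 0 H
  atom 10: C, bond orders sum to 4 (valence 4) → 0 H
  atom 11: O, bond orders sum to 2 (valence 2) → 0 H
  atom 12: C, bond orders sum to 1 (valence 4) → 3 H
  atom 13: aromatic c, 3 neighbours → 0 H
  atom 14: Br (halogen, monovalent) → 0 H
  atom 15: aromatic c, 3 neighbours → 0 H
  atom 16: N, bond orders sum to 1 (valence 3) → 2 H
Total hydrogens: 12.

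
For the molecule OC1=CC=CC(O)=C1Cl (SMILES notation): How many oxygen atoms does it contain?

2

Scan the SMILES for O atoms (remember two-letter symbols like Cl and Br are single atoms).
Oxygen count: 2.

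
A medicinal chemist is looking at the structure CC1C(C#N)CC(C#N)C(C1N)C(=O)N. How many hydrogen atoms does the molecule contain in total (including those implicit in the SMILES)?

Walk through each heavy atom and fill implicit hydrogens from standard valence (C 4, N 3, O 2, S 2, halogen 1):
  atom 1: C, bond orders sum to 1 (valence 4) → 3 H
  atom 2: C, bond orders sum to 3 (valence 4) → 1 H
  atom 3: C, bond orders sum to 3 (valence 4) → 1 H
  atom 4: C, bond orders sum to 4 (valence 4) → 0 H
  atom 5: N, bond orders sum to 3 (valence 3) → 0 H
  atom 6: C, bond orders sum to 2 (valence 4) → 2 H
  atom 7: C, bond orders sum to 3 (valence 4) → 1 H
  atom 8: C, bond orders sum to 4 (valence 4) → 0 H
  atom 9: N, bond orders sum to 3 (valence 3) → 0 H
  atom 10: C, bond orders sum to 3 (valence 4) → 1 H
  atom 11: C, bond orders sum to 3 (valence 4) → 1 H
  atom 12: N, bond orders sum to 1 (valence 3) → 2 H
  atom 13: C, bond orders sum to 4 (valence 4) → 0 H
  atom 14: O, bond orders sum to 2 (valence 2) → 0 H
  atom 15: N, bond orders sum to 1 (valence 3) → 2 H
Total hydrogens: 14.

14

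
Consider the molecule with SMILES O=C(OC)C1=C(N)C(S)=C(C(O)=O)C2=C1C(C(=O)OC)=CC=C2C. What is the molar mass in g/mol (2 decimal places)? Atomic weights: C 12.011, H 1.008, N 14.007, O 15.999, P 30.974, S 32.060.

First, the molecular formula is C16H15NO6S (counting implicit H from valence).
  C: 16 × 12.011 = 192.176
  H: 15 × 1.008 = 15.120
  N: 1 × 14.007 = 14.007
  O: 6 × 15.999 = 95.994
  S: 1 × 32.060 = 32.060
Sum: 16×12.011 + 15×1.008 + 1×14.007 + 6×15.999 + 1×32.060 = 349.357 → 349.36 g/mol.

349.36 g/mol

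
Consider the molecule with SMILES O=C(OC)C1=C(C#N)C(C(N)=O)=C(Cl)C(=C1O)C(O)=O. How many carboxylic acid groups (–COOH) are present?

1

The carboxylic acid motif appears at heavy-atom position 18 in the SMILES.
Other groups present: 1 amide, 1 ester, 1 hydroxyl, 1 nitrile.
Carboxylic acid count: 1.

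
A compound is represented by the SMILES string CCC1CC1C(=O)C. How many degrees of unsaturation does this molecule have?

2

Degree of unsaturation = (number of rings) + (number of π bonds).
Ring closures in the SMILES: 1.
π bonds: 1 double bond (each 1 DoU) → 1 DoU from unsaturation.
Total DoU = 1 + 1 = 2.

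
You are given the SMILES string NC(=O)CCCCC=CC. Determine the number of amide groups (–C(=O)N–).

The amide motif appears at heavy-atom position 2 in the SMILES.
Other groups present: 1 alkene.
Amide count: 1.

1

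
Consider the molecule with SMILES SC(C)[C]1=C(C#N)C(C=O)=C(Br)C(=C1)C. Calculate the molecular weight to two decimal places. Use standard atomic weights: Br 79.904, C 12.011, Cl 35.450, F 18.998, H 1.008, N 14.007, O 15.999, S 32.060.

284.17 g/mol

First, the molecular formula is C11H10BrNOS (counting implicit H from valence).
  Br: 1 × 79.904 = 79.904
  C: 11 × 12.011 = 132.121
  H: 10 × 1.008 = 10.080
  N: 1 × 14.007 = 14.007
  O: 1 × 15.999 = 15.999
  S: 1 × 32.060 = 32.060
Sum: 1×79.904 + 11×12.011 + 10×1.008 + 1×14.007 + 1×15.999 + 1×32.060 = 284.171 → 284.17 g/mol.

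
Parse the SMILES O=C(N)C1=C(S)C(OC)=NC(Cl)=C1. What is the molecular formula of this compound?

C7H7ClN2O2S

Walk through each heavy atom and fill implicit hydrogens from standard valence (C 4, N 3, O 2, S 2, halogen 1):
  atom 1: O, bond orders sum to 2 (valence 2) → 0 H
  atom 2: C, bond orders sum to 4 (valence 4) → 0 H
  atom 3: N, bond orders sum to 1 (valence 3) → 2 H
  atom 4: C, bond orders sum to 4 (valence 4) → 0 H
  atom 5: C, bond orders sum to 4 (valence 4) → 0 H
  atom 6: S, bond orders sum to 1 (valence 2) → 1 H
  atom 7: C, bond orders sum to 4 (valence 4) → 0 H
  atom 8: O, bond orders sum to 2 (valence 2) → 0 H
  atom 9: C, bond orders sum to 1 (valence 4) → 3 H
  atom 10: N, bond orders sum to 3 (valence 3) → 0 H
  atom 11: C, bond orders sum to 4 (valence 4) → 0 H
  atom 12: Cl (halogen, monovalent) → 0 H
  atom 13: C, bond orders sum to 3 (valence 4) → 1 H
Totals → C:7, H:7, Cl:1, N:2, O:2, S:1.
In Hill order: C7H7ClN2O2S.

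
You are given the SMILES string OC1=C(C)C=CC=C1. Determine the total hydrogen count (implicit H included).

8

Walk through each heavy atom and fill implicit hydrogens from standard valence (C 4, N 3, O 2, S 2, halogen 1):
  atom 1: O, bond orders sum to 1 (valence 2) → 1 H
  atom 2: C, bond orders sum to 4 (valence 4) → 0 H
  atom 3: C, bond orders sum to 4 (valence 4) → 0 H
  atom 4: C, bond orders sum to 1 (valence 4) → 3 H
  atom 5: C, bond orders sum to 3 (valence 4) → 1 H
  atom 6: C, bond orders sum to 3 (valence 4) → 1 H
  atom 7: C, bond orders sum to 3 (valence 4) → 1 H
  atom 8: C, bond orders sum to 3 (valence 4) → 1 H
Total hydrogens: 8.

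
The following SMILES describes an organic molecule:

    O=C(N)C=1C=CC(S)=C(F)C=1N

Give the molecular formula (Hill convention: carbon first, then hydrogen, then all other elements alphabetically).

Walk through each heavy atom and fill implicit hydrogens from standard valence (C 4, N 3, O 2, S 2, halogen 1):
  atom 1: O, bond orders sum to 2 (valence 2) → 0 H
  atom 2: C, bond orders sum to 4 (valence 4) → 0 H
  atom 3: N, bond orders sum to 1 (valence 3) → 2 H
  atom 4: C, bond orders sum to 4 (valence 4) → 0 H
  atom 5: C, bond orders sum to 3 (valence 4) → 1 H
  atom 6: C, bond orders sum to 3 (valence 4) → 1 H
  atom 7: C, bond orders sum to 4 (valence 4) → 0 H
  atom 8: S, bond orders sum to 1 (valence 2) → 1 H
  atom 9: C, bond orders sum to 4 (valence 4) → 0 H
  atom 10: F (halogen, monovalent) → 0 H
  atom 11: C, bond orders sum to 4 (valence 4) → 0 H
  atom 12: N, bond orders sum to 1 (valence 3) → 2 H
Totals → C:7, H:7, F:1, N:2, O:1, S:1.

C7H7FN2OS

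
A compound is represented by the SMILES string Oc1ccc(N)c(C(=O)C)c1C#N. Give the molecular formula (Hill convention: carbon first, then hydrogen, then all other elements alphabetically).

C9H8N2O2

Walk through each heavy atom and fill implicit hydrogens from standard valence (C 4, N 3, O 2, S 2, halogen 1); for lowercase aromatic atoms, an aromatic c carries 1 H when it has two neighbours and 0 H with three, and aromatic n carries 0 H:
  atom 1: O, bond orders sum to 1 (valence 2) → 1 H
  atom 2: aromatic c, 3 neighbours → 0 H
  atom 3: aromatic c, 2 neighbours → 1 H
  atom 4: aromatic c, 2 neighbours → 1 H
  atom 5: aromatic c, 3 neighbours → 0 H
  atom 6: N, bond orders sum to 1 (valence 3) → 2 H
  atom 7: aromatic c, 3 neighbours → 0 H
  atom 8: C, bond orders sum to 4 (valence 4) → 0 H
  atom 9: O, bond orders sum to 2 (valence 2) → 0 H
  atom 10: C, bond orders sum to 1 (valence 4) → 3 H
  atom 11: aromatic c, 3 neighbours → 0 H
  atom 12: C, bond orders sum to 4 (valence 4) → 0 H
  atom 13: N, bond orders sum to 3 (valence 3) → 0 H
Totals → C:9, H:8, N:2, O:2.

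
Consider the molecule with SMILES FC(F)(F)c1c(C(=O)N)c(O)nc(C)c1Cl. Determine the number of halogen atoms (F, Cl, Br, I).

Halogen atoms appear at heavy-atom positions 1, 3, 4, 16 (1×Cl, 3×F).
Other groups present: 1 amide, 1 hydroxyl.
Halogen count: 4.

4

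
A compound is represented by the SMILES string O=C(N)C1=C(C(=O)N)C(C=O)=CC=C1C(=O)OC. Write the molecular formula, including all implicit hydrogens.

Walk through each heavy atom and fill implicit hydrogens from standard valence (C 4, N 3, O 2, S 2, halogen 1):
  atom 1: O, bond orders sum to 2 (valence 2) → 0 H
  atom 2: C, bond orders sum to 4 (valence 4) → 0 H
  atom 3: N, bond orders sum to 1 (valence 3) → 2 H
  atom 4: C, bond orders sum to 4 (valence 4) → 0 H
  atom 5: C, bond orders sum to 4 (valence 4) → 0 H
  atom 6: C, bond orders sum to 4 (valence 4) → 0 H
  atom 7: O, bond orders sum to 2 (valence 2) → 0 H
  atom 8: N, bond orders sum to 1 (valence 3) → 2 H
  atom 9: C, bond orders sum to 4 (valence 4) → 0 H
  atom 10: C, bond orders sum to 3 (valence 4) → 1 H
  atom 11: O, bond orders sum to 2 (valence 2) → 0 H
  atom 12: C, bond orders sum to 3 (valence 4) → 1 H
  atom 13: C, bond orders sum to 3 (valence 4) → 1 H
  atom 14: C, bond orders sum to 4 (valence 4) → 0 H
  atom 15: C, bond orders sum to 4 (valence 4) → 0 H
  atom 16: O, bond orders sum to 2 (valence 2) → 0 H
  atom 17: O, bond orders sum to 2 (valence 2) → 0 H
  atom 18: C, bond orders sum to 1 (valence 4) → 3 H
Totals → C:11, H:10, N:2, O:5.

C11H10N2O5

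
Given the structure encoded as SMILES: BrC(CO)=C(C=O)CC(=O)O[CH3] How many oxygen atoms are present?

Scan the SMILES for O atoms (remember two-letter symbols like Cl and Br are single atoms).
Oxygen count: 4.

4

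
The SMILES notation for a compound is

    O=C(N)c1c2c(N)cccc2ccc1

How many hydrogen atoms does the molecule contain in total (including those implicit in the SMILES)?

10

Walk through each heavy atom and fill implicit hydrogens from standard valence (C 4, N 3, O 2, S 2, halogen 1); for lowercase aromatic atoms, an aromatic c carries 1 H when it has two neighbours and 0 H with three, and aromatic n carries 0 H:
  atom 1: O, bond orders sum to 2 (valence 2) → 0 H
  atom 2: C, bond orders sum to 4 (valence 4) → 0 H
  atom 3: N, bond orders sum to 1 (valence 3) → 2 H
  atom 4: aromatic c, 3 neighbours → 0 H
  atom 5: aromatic c, 3 neighbours → 0 H
  atom 6: aromatic c, 3 neighbours → 0 H
  atom 7: N, bond orders sum to 1 (valence 3) → 2 H
  atom 8: aromatic c, 2 neighbours → 1 H
  atom 9: aromatic c, 2 neighbours → 1 H
  atom 10: aromatic c, 2 neighbours → 1 H
  atom 11: aromatic c, 3 neighbours → 0 H
  atom 12: aromatic c, 2 neighbours → 1 H
  atom 13: aromatic c, 2 neighbours → 1 H
  atom 14: aromatic c, 2 neighbours → 1 H
Total hydrogens: 10.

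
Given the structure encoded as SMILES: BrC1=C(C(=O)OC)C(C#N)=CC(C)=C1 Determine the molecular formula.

C10H8BrNO2

Walk through each heavy atom and fill implicit hydrogens from standard valence (C 4, N 3, O 2, S 2, halogen 1):
  atom 1: Br (halogen, monovalent) → 0 H
  atom 2: C, bond orders sum to 4 (valence 4) → 0 H
  atom 3: C, bond orders sum to 4 (valence 4) → 0 H
  atom 4: C, bond orders sum to 4 (valence 4) → 0 H
  atom 5: O, bond orders sum to 2 (valence 2) → 0 H
  atom 6: O, bond orders sum to 2 (valence 2) → 0 H
  atom 7: C, bond orders sum to 1 (valence 4) → 3 H
  atom 8: C, bond orders sum to 4 (valence 4) → 0 H
  atom 9: C, bond orders sum to 4 (valence 4) → 0 H
  atom 10: N, bond orders sum to 3 (valence 3) → 0 H
  atom 11: C, bond orders sum to 3 (valence 4) → 1 H
  atom 12: C, bond orders sum to 4 (valence 4) → 0 H
  atom 13: C, bond orders sum to 1 (valence 4) → 3 H
  atom 14: C, bond orders sum to 3 (valence 4) → 1 H
Totals → C:10, H:8, Br:1, N:1, O:2.
In Hill order: C10H8BrNO2.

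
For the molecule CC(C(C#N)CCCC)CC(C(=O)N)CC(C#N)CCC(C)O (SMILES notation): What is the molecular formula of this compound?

Walk through each heavy atom and fill implicit hydrogens from standard valence (C 4, N 3, O 2, S 2, halogen 1):
  atom 1: C, bond orders sum to 1 (valence 4) → 3 H
  atom 2: C, bond orders sum to 3 (valence 4) → 1 H
  atom 3: C, bond orders sum to 3 (valence 4) → 1 H
  atom 4: C, bond orders sum to 4 (valence 4) → 0 H
  atom 5: N, bond orders sum to 3 (valence 3) → 0 H
  atom 6: C, bond orders sum to 2 (valence 4) → 2 H
  atom 7: C, bond orders sum to 2 (valence 4) → 2 H
  atom 8: C, bond orders sum to 2 (valence 4) → 2 H
  atom 9: C, bond orders sum to 1 (valence 4) → 3 H
  atom 10: C, bond orders sum to 2 (valence 4) → 2 H
  atom 11: C, bond orders sum to 3 (valence 4) → 1 H
  atom 12: C, bond orders sum to 4 (valence 4) → 0 H
  atom 13: O, bond orders sum to 2 (valence 2) → 0 H
  atom 14: N, bond orders sum to 1 (valence 3) → 2 H
  atom 15: C, bond orders sum to 2 (valence 4) → 2 H
  atom 16: C, bond orders sum to 3 (valence 4) → 1 H
  atom 17: C, bond orders sum to 4 (valence 4) → 0 H
  atom 18: N, bond orders sum to 3 (valence 3) → 0 H
  atom 19: C, bond orders sum to 2 (valence 4) → 2 H
  atom 20: C, bond orders sum to 2 (valence 4) → 2 H
  atom 21: C, bond orders sum to 3 (valence 4) → 1 H
  atom 22: C, bond orders sum to 1 (valence 4) → 3 H
  atom 23: O, bond orders sum to 1 (valence 2) → 1 H
Totals → C:18, H:31, N:3, O:2.

C18H31N3O2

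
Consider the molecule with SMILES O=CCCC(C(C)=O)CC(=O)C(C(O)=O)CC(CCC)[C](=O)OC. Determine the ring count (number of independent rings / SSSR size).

0

In SMILES, each pair of matching ring-closure digits denotes one ring-closing bond; the number of such bonds equals the number of independent rings.
Ring-closure bonds here: 0.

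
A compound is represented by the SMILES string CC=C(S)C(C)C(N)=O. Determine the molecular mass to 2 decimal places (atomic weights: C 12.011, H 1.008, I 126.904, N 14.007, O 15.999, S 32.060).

First, the molecular formula is C6H11NOS (counting implicit H from valence).
  C: 6 × 12.011 = 72.066
  H: 11 × 1.008 = 11.088
  N: 1 × 14.007 = 14.007
  O: 1 × 15.999 = 15.999
  S: 1 × 32.060 = 32.060
Sum: 6×12.011 + 11×1.008 + 1×14.007 + 1×15.999 + 1×32.060 = 145.220 → 145.22 g/mol.

145.22 g/mol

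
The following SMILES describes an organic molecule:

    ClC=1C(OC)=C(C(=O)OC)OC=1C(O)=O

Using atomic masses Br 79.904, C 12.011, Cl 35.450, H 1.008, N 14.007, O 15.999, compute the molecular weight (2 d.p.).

234.59 g/mol

First, the molecular formula is C8H7ClO6 (counting implicit H from valence).
  C: 8 × 12.011 = 96.088
  Cl: 1 × 35.450 = 35.450
  H: 7 × 1.008 = 7.056
  O: 6 × 15.999 = 95.994
Sum: 8×12.011 + 1×35.450 + 7×1.008 + 6×15.999 = 234.588 → 234.59 g/mol.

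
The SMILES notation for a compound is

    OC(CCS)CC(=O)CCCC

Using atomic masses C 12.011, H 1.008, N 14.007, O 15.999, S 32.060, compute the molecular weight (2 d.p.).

First, the molecular formula is C9H18O2S (counting implicit H from valence).
  C: 9 × 12.011 = 108.099
  H: 18 × 1.008 = 18.144
  O: 2 × 15.999 = 31.998
  S: 1 × 32.060 = 32.060
Sum: 9×12.011 + 18×1.008 + 2×15.999 + 1×32.060 = 190.301 → 190.30 g/mol.

190.30 g/mol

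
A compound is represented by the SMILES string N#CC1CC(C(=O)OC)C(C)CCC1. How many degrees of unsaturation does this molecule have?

4

Degree of unsaturation = (number of rings) + (number of π bonds).
Ring closures in the SMILES: 1.
π bonds: 1 double bond (each 1 DoU), 1 triple bond (each 2 DoU) → 3 DoU from unsaturation.
Total DoU = 1 + 3 = 4.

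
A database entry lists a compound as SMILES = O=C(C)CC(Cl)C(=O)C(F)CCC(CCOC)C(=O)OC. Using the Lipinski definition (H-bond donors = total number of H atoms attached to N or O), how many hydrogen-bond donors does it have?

Donors: find every N or O and count the H atoms it carries.
  atom 1 (O): bond orders sum to 2 → 0 H
  atom 8 (O): bond orders sum to 2 → 0 H
  atom 16 (O): bond orders sum to 2 → 0 H
  atom 19 (O): bond orders sum to 2 → 0 H
  atom 20 (O): bond orders sum to 2 → 0 H
Lipinski HBD = 0.

0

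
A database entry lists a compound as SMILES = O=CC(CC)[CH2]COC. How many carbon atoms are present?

Count every carbon token in the SMILES (each C, including those in ring-closure positions and inside branches).
Carbon count: 7.

7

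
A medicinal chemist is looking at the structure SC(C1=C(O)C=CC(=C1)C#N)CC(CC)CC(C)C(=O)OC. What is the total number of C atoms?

17

Count every carbon token in the SMILES (each C, including those in ring-closure positions and inside branches).
Carbon count: 17.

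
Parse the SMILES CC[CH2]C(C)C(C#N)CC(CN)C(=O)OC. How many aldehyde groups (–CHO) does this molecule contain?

Scan the SMILES for the aldehyde motif — none present.
Groups that are present: 1 ester, 1 nitrile, 1 primary amine.

0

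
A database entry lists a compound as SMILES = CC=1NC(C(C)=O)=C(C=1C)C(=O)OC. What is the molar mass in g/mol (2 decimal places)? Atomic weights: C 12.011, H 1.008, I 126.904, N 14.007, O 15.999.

195.22 g/mol

First, the molecular formula is C10H13NO3 (counting implicit H from valence).
  C: 10 × 12.011 = 120.110
  H: 13 × 1.008 = 13.104
  N: 1 × 14.007 = 14.007
  O: 3 × 15.999 = 47.997
Sum: 10×12.011 + 13×1.008 + 1×14.007 + 3×15.999 = 195.218 → 195.22 g/mol.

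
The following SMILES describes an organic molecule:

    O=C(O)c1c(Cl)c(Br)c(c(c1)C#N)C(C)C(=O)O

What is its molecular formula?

Walk through each heavy atom and fill implicit hydrogens from standard valence (C 4, N 3, O 2, S 2, halogen 1); for lowercase aromatic atoms, an aromatic c carries 1 H when it has two neighbours and 0 H with three, and aromatic n carries 0 H:
  atom 1: O, bond orders sum to 2 (valence 2) → 0 H
  atom 2: C, bond orders sum to 4 (valence 4) → 0 H
  atom 3: O, bond orders sum to 1 (valence 2) → 1 H
  atom 4: aromatic c, 3 neighbours → 0 H
  atom 5: aromatic c, 3 neighbours → 0 H
  atom 6: Cl (halogen, monovalent) → 0 H
  atom 7: aromatic c, 3 neighbours → 0 H
  atom 8: Br (halogen, monovalent) → 0 H
  atom 9: aromatic c, 3 neighbours → 0 H
  atom 10: aromatic c, 3 neighbours → 0 H
  atom 11: aromatic c, 2 neighbours → 1 H
  atom 12: C, bond orders sum to 4 (valence 4) → 0 H
  atom 13: N, bond orders sum to 3 (valence 3) → 0 H
  atom 14: C, bond orders sum to 3 (valence 4) → 1 H
  atom 15: C, bond orders sum to 1 (valence 4) → 3 H
  atom 16: C, bond orders sum to 4 (valence 4) → 0 H
  atom 17: O, bond orders sum to 2 (valence 2) → 0 H
  atom 18: O, bond orders sum to 1 (valence 2) → 1 H
Totals → C:11, H:7, Br:1, Cl:1, N:1, O:4.

C11H7BrClNO4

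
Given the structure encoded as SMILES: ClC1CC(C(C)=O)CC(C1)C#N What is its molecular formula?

C9H12ClNO

Walk through each heavy atom and fill implicit hydrogens from standard valence (C 4, N 3, O 2, S 2, halogen 1):
  atom 1: Cl (halogen, monovalent) → 0 H
  atom 2: C, bond orders sum to 3 (valence 4) → 1 H
  atom 3: C, bond orders sum to 2 (valence 4) → 2 H
  atom 4: C, bond orders sum to 3 (valence 4) → 1 H
  atom 5: C, bond orders sum to 4 (valence 4) → 0 H
  atom 6: C, bond orders sum to 1 (valence 4) → 3 H
  atom 7: O, bond orders sum to 2 (valence 2) → 0 H
  atom 8: C, bond orders sum to 2 (valence 4) → 2 H
  atom 9: C, bond orders sum to 3 (valence 4) → 1 H
  atom 10: C, bond orders sum to 2 (valence 4) → 2 H
  atom 11: C, bond orders sum to 4 (valence 4) → 0 H
  atom 12: N, bond orders sum to 3 (valence 3) → 0 H
Totals → C:9, H:12, Cl:1, N:1, O:1.
In Hill order: C9H12ClNO.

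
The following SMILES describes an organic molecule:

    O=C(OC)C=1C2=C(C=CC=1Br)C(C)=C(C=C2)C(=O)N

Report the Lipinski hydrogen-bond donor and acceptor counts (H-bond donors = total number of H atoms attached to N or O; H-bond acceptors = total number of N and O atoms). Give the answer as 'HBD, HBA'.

Donors: find every N or O and count the H atoms it carries.
  atom 1 (O): bond orders sum to 2 → 0 H
  atom 3 (O): bond orders sum to 2 → 0 H
  atom 18 (O): bond orders sum to 2 → 0 H
  atom 19 (N): bond orders sum to 1 → 2 H
Lipinski HBD = 2.
Acceptors: N atoms = 1, O atoms = 3 → HBA = 4.

2, 4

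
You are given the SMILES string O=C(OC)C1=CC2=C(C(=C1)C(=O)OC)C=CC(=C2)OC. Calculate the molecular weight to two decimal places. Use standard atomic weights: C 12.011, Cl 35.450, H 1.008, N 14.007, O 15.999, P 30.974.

First, the molecular formula is C15H14O5 (counting implicit H from valence).
  C: 15 × 12.011 = 180.165
  H: 14 × 1.008 = 14.112
  O: 5 × 15.999 = 79.995
Sum: 15×12.011 + 14×1.008 + 5×15.999 = 274.272 → 274.27 g/mol.

274.27 g/mol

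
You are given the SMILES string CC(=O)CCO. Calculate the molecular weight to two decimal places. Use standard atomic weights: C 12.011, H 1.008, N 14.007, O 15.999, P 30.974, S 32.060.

First, the molecular formula is C4H8O2 (counting implicit H from valence).
  C: 4 × 12.011 = 48.044
  H: 8 × 1.008 = 8.064
  O: 2 × 15.999 = 31.998
Sum: 4×12.011 + 8×1.008 + 2×15.999 = 88.106 → 88.11 g/mol.

88.11 g/mol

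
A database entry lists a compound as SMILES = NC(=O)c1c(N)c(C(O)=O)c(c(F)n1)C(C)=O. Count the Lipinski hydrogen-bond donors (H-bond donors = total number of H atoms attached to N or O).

5

Donors: find every N or O and count the H atoms it carries.
  atom 1 (N): bond orders sum to 1 → 2 H
  atom 3 (O): bond orders sum to 2 → 0 H
  atom 6 (N): bond orders sum to 1 → 2 H
  atom 9 (O): bond orders sum to 1 → 1 H
  atom 10 (O): bond orders sum to 2 → 0 H
  atom 14 (N): bond orders sum to 3 → 0 H
  atom 17 (O): bond orders sum to 2 → 0 H
Lipinski HBD = 5.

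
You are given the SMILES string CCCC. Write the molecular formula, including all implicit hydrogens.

C4H10

Walk through each heavy atom and fill implicit hydrogens from standard valence (C 4, N 3, O 2, S 2, halogen 1):
  atom 1: C, bond orders sum to 1 (valence 4) → 3 H
  atom 2: C, bond orders sum to 2 (valence 4) → 2 H
  atom 3: C, bond orders sum to 2 (valence 4) → 2 H
  atom 4: C, bond orders sum to 1 (valence 4) → 3 H
Totals → C:4, H:10.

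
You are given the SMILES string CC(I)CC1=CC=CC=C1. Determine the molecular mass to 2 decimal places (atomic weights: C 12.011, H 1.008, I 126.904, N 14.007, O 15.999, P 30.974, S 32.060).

First, the molecular formula is C9H11I (counting implicit H from valence).
  C: 9 × 12.011 = 108.099
  H: 11 × 1.008 = 11.088
  I: 1 × 126.904 = 126.904
Sum: 9×12.011 + 11×1.008 + 1×126.904 = 246.091 → 246.09 g/mol.

246.09 g/mol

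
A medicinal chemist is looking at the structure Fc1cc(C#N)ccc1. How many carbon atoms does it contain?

7

Count every carbon token in the SMILES (each C, including those in ring-closure positions and inside branches).
Carbon count: 7.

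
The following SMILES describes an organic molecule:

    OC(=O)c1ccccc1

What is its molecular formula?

Walk through each heavy atom and fill implicit hydrogens from standard valence (C 4, N 3, O 2, S 2, halogen 1); for lowercase aromatic atoms, an aromatic c carries 1 H when it has two neighbours and 0 H with three, and aromatic n carries 0 H:
  atom 1: O, bond orders sum to 1 (valence 2) → 1 H
  atom 2: C, bond orders sum to 4 (valence 4) → 0 H
  atom 3: O, bond orders sum to 2 (valence 2) → 0 H
  atom 4: aromatic c, 3 neighbours → 0 H
  atom 5: aromatic c, 2 neighbours → 1 H
  atom 6: aromatic c, 2 neighbours → 1 H
  atom 7: aromatic c, 2 neighbours → 1 H
  atom 8: aromatic c, 2 neighbours → 1 H
  atom 9: aromatic c, 2 neighbours → 1 H
Totals → C:7, H:6, O:2.
In Hill order: C7H6O2.

C7H6O2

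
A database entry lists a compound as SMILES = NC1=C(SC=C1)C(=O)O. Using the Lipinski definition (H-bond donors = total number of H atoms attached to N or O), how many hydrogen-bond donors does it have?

3

Donors: find every N or O and count the H atoms it carries.
  atom 1 (N): bond orders sum to 1 → 2 H
  atom 8 (O): bond orders sum to 2 → 0 H
  atom 9 (O): bond orders sum to 1 → 1 H
Lipinski HBD = 3.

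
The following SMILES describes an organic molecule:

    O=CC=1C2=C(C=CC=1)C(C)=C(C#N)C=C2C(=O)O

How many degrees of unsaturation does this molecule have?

11

Molecular formula: C14H9NO3.
DoU = (2C + 2 + N − H − X) / 2, where X is the halogen count and O/S are ignored.
    = (2·14 + 2 + 1 − 9 − 0) / 2 = 22 / 2 = 11.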